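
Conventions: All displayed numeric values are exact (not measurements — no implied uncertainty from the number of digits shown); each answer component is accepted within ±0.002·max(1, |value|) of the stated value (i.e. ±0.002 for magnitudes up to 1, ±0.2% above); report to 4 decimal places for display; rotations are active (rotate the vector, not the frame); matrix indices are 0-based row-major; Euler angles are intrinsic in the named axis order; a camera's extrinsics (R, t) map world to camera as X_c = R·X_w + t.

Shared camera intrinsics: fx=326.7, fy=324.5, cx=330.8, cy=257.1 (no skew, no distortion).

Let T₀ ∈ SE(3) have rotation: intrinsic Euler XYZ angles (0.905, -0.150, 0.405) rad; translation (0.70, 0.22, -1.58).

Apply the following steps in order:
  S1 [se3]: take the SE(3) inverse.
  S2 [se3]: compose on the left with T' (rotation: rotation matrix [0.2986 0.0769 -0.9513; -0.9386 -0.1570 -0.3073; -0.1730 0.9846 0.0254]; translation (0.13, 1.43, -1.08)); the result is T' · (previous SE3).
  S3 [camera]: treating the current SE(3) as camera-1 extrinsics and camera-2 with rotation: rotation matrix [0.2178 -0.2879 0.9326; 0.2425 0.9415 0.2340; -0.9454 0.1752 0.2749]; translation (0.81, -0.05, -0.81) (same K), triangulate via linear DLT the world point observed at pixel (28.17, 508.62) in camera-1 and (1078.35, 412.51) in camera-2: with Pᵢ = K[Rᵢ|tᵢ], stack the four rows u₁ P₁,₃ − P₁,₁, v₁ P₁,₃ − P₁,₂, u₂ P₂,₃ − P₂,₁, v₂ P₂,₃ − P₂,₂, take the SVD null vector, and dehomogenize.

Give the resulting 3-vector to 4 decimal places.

after S1 (invert_se3): R=[0.9088 0.1354 0.3947; -0.3896 0.6140 0.6864; -0.1494 -0.7776 0.6107], t=(-0.0423, 1.2222, 1.2407)
after S2 (compose_se3): R=[0.3835 0.8274 -0.4103; -0.7459 0.0155 -0.6659; -0.5446 0.5614 0.6231], t=(-0.9688, 0.8966, 0.1621)
after S3 (triangulate): (-1.1081, 0.4046, 0.8355)

result = (-1.1081, 0.4046, 0.8355)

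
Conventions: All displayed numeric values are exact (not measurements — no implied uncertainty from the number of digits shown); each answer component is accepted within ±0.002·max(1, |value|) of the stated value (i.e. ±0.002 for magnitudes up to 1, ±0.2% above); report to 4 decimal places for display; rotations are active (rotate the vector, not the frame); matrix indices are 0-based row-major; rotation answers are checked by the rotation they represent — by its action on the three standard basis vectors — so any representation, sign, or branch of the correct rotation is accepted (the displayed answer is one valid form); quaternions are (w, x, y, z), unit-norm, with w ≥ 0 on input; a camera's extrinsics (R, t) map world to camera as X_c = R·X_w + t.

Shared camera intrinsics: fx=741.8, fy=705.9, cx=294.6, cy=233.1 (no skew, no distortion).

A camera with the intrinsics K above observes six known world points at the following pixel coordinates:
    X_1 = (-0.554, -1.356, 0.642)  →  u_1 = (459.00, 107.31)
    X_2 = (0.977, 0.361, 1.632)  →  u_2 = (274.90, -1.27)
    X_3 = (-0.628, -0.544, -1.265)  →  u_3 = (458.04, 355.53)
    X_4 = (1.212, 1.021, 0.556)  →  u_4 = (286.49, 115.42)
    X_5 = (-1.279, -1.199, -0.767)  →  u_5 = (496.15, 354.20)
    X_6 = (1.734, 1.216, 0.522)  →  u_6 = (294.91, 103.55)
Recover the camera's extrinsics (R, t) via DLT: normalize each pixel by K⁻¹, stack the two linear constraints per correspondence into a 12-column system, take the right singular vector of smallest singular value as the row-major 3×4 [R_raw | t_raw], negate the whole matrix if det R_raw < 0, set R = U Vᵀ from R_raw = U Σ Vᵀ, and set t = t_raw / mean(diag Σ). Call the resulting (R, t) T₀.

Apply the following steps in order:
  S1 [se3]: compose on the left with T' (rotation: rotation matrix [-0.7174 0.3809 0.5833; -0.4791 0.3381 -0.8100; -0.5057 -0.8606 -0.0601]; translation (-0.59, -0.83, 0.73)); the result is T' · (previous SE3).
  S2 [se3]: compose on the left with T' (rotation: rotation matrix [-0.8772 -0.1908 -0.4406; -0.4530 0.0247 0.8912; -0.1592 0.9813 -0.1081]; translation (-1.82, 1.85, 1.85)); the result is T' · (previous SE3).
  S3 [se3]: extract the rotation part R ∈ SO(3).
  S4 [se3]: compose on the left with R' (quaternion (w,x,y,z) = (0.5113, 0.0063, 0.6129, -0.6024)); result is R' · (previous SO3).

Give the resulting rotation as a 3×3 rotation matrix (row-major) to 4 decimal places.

source (pnp_recover): camera pose = R=[0.4182 -0.7783 -0.4683; -0.5400 0.2015 -0.8172; 0.7304 0.5946 -0.3360], t=(0.4701, -0.3001, 5.9110)
after S1 (compose_se3): R=[-0.0796 0.9820 -0.1713; -0.9746 -0.0406 0.2203; 0.2093 0.1845 0.9603], t=(2.4064, -5.9448, 0.3954)
after S2 (compose_se3): R=[0.1636 -0.9349 -0.3149; 0.1986 -0.2815 0.9388; -0.9663 -0.2161 0.1396], t=(-2.9707, 0.9655, -4.4095)
after S3 (rot_of_se3): [0.1636 -0.9349 -0.3149; 0.1986 -0.2815 0.9388; -0.9663 -0.2161 0.1396]
after S4 (compose_so3): [-0.5525 0.1367 0.8222; 0.6747 0.6525 0.3449; -0.4894 0.7454 -0.4527]

rotation (matrix) = ((-0.5525, 0.1367, 0.8222), (0.6747, 0.6525, 0.3449), (-0.4894, 0.7454, -0.4527))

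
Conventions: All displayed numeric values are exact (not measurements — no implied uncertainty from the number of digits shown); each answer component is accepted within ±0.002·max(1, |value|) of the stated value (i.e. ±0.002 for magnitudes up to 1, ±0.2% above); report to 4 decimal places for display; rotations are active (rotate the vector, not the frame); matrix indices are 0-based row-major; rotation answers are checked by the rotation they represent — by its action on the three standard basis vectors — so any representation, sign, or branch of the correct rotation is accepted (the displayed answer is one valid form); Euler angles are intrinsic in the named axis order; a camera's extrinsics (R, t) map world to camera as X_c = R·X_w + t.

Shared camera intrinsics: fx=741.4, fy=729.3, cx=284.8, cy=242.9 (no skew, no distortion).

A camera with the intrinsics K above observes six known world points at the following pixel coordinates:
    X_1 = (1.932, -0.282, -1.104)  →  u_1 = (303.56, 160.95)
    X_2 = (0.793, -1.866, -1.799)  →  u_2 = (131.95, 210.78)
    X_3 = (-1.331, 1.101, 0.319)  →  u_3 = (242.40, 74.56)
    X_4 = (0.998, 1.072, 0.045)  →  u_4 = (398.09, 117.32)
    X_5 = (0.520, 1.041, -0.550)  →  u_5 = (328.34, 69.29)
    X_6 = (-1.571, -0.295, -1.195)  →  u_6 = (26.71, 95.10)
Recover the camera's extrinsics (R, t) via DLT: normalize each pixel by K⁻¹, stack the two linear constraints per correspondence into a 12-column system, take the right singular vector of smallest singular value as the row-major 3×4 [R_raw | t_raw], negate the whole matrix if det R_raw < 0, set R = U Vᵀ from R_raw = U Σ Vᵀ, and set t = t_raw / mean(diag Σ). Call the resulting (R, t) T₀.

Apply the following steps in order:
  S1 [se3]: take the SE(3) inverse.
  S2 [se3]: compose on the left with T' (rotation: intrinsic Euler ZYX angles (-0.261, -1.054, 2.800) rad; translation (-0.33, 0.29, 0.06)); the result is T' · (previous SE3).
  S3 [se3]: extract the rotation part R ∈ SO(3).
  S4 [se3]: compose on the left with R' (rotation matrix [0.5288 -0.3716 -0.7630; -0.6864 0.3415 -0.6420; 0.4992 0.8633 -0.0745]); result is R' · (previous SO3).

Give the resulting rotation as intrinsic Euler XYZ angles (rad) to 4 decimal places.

source (pnp_recover): camera pose = R=[0.6235 0.5724 0.5326; 0.0480 -0.7079 0.7047; 0.7804 -0.4138 -0.4688], t=(-0.2400, -0.4701, 6.3607)
after S1 (invert_se3): R=[0.6235 0.0480 0.7804; 0.5724 -0.7079 -0.4138; 0.5326 0.7047 -0.4688], t=(-4.7914, 2.4369, 3.4410)
after S2 (compose_se3): R=[0.3728 0.8910 0.2591; -0.8425 0.2080 0.4969; 0.3889 -0.4035 0.8282], t=(-1.4696, -2.9753, -5.3043)
after S3 (rot_of_se3): [0.3728 0.8910 0.2591; -0.8425 0.2080 0.4969; 0.3889 -0.4035 0.8282]
after S4 (compose_so3): [0.2135 0.7018 -0.6796; -0.7933 -0.2815 -0.5399; -0.5702 0.6544 0.4966]

rotation (euler_xyz) = (0.8271, -0.7473, -1.2754)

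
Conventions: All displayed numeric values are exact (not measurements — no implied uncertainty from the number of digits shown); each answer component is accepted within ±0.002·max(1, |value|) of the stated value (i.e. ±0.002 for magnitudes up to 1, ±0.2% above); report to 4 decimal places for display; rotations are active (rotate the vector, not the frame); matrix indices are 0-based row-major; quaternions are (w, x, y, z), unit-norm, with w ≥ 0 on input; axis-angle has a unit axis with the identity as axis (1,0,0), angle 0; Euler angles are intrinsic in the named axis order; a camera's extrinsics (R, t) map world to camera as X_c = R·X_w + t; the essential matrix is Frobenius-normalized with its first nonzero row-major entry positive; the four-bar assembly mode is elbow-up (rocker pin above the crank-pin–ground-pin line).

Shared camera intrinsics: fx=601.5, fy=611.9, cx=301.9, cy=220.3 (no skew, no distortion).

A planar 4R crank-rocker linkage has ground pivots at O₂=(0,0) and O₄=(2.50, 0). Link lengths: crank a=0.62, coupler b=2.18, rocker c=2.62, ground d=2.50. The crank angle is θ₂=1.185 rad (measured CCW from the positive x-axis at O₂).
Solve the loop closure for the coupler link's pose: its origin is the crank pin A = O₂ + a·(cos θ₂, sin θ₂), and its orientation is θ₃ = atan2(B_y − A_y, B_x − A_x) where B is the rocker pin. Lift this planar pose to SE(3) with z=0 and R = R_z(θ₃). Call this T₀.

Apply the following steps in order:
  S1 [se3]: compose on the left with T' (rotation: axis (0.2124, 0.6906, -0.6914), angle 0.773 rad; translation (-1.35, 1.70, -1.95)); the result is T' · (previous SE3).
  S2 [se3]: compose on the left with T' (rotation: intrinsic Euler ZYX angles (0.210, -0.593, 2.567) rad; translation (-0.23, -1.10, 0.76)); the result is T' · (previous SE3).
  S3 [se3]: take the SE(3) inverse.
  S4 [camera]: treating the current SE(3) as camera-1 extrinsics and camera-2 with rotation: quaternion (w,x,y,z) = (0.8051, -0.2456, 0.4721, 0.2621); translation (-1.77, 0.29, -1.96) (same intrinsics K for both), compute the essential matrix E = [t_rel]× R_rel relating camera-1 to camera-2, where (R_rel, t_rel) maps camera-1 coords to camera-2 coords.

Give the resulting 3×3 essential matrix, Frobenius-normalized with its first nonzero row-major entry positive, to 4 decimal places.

source (fourbar_fk): coupler pose = R=[0.5510 -0.8345 0.0000; 0.8345 0.5510 0.0000; 0.0000 0.0000 1.0000], t=(0.2333, 0.5744, 0.0000)
after S1 (compose_se3): R=[0.8392 -0.3190 0.4405; 0.4673 0.8372 -0.2840; -0.2782 0.4442 0.8516], t=(-0.8787, 2.0861, -2.0650)
after S2 (compose_se3): R=[0.4644 -0.1068 0.8792; -0.1475 -0.9882 -0.0421; 0.8733 -0.1101 -0.4747], t=(-2.3787, -2.2009, 2.6466)
after S3 (invert_se3): R=[0.4644 -0.1475 0.8733; -0.1068 -0.9882 -0.1101; 0.8792 -0.0421 -0.4747], t=(-1.5312, -2.1374, 3.2548)
after S4 (essential): [0.3725 -0.5614 -0.1559; -0.5827 -0.3387 -0.2101; -0.1133 0.1006 0.0213]

matrix = [0.3725 -0.5614 -0.1559; -0.5827 -0.3387 -0.2101; -0.1133 0.1006 0.0213]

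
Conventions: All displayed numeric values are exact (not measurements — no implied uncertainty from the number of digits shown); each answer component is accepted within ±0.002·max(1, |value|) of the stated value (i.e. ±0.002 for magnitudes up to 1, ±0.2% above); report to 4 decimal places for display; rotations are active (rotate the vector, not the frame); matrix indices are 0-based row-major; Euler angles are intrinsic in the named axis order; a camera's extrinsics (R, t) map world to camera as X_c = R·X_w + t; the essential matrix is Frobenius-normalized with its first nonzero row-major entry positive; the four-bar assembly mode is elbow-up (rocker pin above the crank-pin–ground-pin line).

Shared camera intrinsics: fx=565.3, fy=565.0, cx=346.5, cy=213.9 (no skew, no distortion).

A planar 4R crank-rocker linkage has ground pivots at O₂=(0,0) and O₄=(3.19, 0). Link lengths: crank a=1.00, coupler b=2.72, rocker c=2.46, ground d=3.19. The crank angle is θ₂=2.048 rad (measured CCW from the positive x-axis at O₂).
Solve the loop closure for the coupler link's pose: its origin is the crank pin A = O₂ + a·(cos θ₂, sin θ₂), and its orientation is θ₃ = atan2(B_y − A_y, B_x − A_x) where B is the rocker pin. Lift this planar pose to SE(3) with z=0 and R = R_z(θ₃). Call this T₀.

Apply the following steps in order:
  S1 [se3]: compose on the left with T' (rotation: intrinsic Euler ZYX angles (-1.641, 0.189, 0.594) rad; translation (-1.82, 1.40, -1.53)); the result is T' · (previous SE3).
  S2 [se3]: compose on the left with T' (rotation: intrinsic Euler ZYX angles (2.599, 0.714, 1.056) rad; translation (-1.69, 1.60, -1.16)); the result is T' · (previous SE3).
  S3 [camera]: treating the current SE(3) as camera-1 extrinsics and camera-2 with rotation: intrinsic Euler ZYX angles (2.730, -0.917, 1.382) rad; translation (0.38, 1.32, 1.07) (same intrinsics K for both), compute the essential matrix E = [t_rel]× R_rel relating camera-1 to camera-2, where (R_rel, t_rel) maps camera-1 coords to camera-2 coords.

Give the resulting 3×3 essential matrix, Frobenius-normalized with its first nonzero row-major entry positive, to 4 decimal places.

matrix = [0.1777 -0.4597 0.4860; 0.0819 -0.2747 -0.0994; -0.0998 0.4083 0.5022]

source (fourbar_fk): coupler pose = R=[0.8896 -0.4568 0.0000; 0.4568 0.8896 0.0000; 0.0000 0.0000 1.0000], t=(-0.4593, 0.8883, 0.0000)
after S1 (compose_se3): R=[0.3129 0.7603 -0.5692; -0.9461 0.3025 -0.1161; 0.0839 0.5748 0.8140], t=(-1.0606, 1.7052, -0.9554)
after S2 (compose_se3): R=[0.5143 -0.6170 0.5956; 0.3191 0.7824 0.5349; -0.7960 -0.0850 0.5993], t=(-2.4350, 0.0978, 0.3007)
after S3 (essential): [0.1777 -0.4597 0.4860; 0.0819 -0.2747 -0.0994; -0.0998 0.4083 0.5022]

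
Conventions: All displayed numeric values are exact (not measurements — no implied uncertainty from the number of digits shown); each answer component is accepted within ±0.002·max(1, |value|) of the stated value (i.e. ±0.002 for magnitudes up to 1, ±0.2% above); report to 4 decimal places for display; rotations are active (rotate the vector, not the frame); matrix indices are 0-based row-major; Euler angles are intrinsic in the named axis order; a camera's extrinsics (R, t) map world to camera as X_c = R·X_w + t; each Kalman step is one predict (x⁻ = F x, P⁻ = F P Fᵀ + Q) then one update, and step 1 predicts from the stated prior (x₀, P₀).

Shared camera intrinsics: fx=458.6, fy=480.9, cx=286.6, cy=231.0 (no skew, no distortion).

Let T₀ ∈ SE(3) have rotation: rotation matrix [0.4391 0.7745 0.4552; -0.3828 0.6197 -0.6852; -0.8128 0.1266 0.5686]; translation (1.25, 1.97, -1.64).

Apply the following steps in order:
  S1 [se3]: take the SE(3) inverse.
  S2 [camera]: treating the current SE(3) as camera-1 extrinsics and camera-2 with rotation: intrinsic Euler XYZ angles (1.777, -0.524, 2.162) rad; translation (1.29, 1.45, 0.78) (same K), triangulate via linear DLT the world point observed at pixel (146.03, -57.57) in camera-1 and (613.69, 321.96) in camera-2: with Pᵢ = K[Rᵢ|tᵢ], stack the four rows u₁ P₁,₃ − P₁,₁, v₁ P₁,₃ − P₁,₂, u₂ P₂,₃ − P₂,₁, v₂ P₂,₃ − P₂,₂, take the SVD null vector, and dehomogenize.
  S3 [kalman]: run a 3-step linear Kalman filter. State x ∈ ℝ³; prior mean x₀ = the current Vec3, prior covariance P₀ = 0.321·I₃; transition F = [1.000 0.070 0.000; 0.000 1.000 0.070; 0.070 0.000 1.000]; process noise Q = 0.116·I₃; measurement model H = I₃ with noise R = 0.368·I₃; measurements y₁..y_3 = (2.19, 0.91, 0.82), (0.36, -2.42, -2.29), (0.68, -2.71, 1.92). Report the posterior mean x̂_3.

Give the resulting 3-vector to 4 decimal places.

result = (0.7796, -1.8072, 0.5177)

after S1 (invert_se3): R=[0.4391 -0.3828 -0.8128; 0.7746 0.6197 0.1266; 0.4552 -0.6852 0.5686], t=(-1.1278, -1.9814, 1.7133)
after S2 (triangulate): (0.7854, -1.0583, 0.7505)
after S3 (kf_track): (0.7796, -1.8072, 0.5177)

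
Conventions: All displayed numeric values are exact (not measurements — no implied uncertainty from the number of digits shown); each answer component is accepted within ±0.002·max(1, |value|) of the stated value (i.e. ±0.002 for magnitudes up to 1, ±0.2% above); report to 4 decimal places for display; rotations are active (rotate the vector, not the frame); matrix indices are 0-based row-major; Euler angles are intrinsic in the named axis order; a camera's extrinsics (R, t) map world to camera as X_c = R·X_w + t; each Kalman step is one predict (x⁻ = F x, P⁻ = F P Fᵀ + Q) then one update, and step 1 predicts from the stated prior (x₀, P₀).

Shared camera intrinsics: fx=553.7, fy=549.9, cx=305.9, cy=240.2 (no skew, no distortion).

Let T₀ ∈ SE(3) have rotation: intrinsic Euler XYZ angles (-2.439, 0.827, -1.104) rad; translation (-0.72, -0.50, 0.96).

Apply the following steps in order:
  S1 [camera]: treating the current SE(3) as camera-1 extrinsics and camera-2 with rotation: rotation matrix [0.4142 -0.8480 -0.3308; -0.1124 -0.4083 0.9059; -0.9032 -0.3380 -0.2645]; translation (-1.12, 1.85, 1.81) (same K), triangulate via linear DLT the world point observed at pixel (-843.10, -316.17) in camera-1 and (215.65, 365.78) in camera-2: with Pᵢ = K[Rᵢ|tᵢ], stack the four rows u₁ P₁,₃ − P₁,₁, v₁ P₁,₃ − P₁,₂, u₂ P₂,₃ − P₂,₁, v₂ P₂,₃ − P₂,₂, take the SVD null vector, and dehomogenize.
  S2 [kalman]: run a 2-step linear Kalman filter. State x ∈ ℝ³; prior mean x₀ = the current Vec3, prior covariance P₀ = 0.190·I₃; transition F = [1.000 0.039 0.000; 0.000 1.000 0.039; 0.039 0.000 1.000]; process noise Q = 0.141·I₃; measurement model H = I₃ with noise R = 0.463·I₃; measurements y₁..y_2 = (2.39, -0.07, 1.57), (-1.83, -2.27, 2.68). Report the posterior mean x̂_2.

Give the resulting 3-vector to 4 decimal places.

result = (-0.4052, -1.1262, 0.9538)

after S1 (triangulate): (-0.6563, -0.4540, -1.5786)
after S2 (kf_track): (-0.4052, -1.1262, 0.9538)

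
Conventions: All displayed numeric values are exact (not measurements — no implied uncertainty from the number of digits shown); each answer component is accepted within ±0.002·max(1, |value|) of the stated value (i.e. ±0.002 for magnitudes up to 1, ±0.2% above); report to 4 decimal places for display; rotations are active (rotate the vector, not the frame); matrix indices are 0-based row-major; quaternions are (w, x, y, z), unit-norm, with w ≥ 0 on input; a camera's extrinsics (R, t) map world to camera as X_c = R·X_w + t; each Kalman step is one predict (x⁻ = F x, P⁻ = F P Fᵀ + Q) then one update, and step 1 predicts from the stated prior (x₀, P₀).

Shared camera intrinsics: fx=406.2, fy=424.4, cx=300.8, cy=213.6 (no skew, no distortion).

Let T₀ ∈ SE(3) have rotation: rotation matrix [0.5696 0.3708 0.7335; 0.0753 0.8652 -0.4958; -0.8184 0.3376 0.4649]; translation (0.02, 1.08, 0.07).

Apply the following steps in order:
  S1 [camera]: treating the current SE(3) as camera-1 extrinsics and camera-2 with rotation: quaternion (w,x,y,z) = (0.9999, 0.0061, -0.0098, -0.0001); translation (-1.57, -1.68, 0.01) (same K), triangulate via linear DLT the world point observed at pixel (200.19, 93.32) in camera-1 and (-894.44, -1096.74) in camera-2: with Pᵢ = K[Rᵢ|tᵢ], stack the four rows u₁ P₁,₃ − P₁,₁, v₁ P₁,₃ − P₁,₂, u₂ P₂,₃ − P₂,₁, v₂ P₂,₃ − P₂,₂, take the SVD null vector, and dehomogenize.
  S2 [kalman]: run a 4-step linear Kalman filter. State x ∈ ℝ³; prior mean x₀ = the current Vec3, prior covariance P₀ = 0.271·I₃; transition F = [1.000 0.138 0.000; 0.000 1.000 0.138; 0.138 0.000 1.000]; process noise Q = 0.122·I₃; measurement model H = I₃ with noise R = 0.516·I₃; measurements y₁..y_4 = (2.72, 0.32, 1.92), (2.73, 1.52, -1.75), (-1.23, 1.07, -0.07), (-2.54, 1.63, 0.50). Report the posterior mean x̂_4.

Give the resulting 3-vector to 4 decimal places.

after S1 (triangulate): (-0.9434, -0.9649, 0.8805)
after S2 (kf_track): (-0.6377, 0.9770, 0.2743)

result = (-0.6377, 0.9770, 0.2743)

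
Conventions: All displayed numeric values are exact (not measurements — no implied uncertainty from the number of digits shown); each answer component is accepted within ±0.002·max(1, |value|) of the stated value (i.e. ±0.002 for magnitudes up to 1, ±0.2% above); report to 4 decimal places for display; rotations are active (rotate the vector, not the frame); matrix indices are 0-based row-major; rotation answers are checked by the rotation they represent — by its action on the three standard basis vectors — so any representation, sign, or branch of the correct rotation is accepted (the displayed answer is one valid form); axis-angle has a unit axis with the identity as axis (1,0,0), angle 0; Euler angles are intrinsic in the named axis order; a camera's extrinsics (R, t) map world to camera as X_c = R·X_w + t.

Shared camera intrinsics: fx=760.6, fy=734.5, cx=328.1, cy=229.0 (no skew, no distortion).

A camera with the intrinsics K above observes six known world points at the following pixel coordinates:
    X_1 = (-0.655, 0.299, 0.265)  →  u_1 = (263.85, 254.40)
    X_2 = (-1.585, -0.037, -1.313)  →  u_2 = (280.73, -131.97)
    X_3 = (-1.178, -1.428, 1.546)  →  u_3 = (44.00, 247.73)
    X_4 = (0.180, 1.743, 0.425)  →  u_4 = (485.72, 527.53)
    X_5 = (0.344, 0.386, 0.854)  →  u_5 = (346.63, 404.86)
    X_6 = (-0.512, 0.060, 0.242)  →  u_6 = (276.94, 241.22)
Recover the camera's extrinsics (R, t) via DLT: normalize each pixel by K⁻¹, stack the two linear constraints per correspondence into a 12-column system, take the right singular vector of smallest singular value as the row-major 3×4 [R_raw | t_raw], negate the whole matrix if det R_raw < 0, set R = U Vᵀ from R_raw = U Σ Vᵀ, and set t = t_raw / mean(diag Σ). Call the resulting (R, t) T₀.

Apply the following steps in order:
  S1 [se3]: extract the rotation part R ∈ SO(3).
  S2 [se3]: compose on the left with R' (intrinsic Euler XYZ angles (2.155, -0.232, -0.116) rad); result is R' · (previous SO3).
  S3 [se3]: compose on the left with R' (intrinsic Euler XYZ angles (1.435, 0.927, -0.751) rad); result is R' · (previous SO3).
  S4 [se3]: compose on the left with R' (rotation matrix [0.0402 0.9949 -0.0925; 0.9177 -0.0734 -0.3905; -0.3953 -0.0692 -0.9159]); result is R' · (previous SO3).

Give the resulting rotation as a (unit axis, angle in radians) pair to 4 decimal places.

source (pnp_recover): camera pose = R=[0.7535 0.3031 -0.5835; 0.4256 0.4516 0.7841; 0.5012 -0.8392 0.2113], t=(0.2301, 0.0700, 4.3999)
after S1 (rot_of_se3): [0.7535 0.3031 -0.5835; 0.4256 0.4516 0.7841; 0.5012 -0.8392 0.2113]
after S2 (compose_so3): [0.6611 0.5368 -0.5243; -0.7449 0.3854 -0.5446; -0.0903 0.7506 0.6546]
after S3 (compose_so3): [-0.0872 0.9937 0.0704; -0.1010 0.0615 -0.9930; -0.9911 -0.0937 0.0950]
after S4 (compose_so3): [-0.0123 0.1098 -0.9939; 0.3144 0.9440 0.1004; 0.9492 -0.3112 -0.0461]

rotation (axis_angle) = ((-0.2062, -0.9731, 0.1024), 1.6280)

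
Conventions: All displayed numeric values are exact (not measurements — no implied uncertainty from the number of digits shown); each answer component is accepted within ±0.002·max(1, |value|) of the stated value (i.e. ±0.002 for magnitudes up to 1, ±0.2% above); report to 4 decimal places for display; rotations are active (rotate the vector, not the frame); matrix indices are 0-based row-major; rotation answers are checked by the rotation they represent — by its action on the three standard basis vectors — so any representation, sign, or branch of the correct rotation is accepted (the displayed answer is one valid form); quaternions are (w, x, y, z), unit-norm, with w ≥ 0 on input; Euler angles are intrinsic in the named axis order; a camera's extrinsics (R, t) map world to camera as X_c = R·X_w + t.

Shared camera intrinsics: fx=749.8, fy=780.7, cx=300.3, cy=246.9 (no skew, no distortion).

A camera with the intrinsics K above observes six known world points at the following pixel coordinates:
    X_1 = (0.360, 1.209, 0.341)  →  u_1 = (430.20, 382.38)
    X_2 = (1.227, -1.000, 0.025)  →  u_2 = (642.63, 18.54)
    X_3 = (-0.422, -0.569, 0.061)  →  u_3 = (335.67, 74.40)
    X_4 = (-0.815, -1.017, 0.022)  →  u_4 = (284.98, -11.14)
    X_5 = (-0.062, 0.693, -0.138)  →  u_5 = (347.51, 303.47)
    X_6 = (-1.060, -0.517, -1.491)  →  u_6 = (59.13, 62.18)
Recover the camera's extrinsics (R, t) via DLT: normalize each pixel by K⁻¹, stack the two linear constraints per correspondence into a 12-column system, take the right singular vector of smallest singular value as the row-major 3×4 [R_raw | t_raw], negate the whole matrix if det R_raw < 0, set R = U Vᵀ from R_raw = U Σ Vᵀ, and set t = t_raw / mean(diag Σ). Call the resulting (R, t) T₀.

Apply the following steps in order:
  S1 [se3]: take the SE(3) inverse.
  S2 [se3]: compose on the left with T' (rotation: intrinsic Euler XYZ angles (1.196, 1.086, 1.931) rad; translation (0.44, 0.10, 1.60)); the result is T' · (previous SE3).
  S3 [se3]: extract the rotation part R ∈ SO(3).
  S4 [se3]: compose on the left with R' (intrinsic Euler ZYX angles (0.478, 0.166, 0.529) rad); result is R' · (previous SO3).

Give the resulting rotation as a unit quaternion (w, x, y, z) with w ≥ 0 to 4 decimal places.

rotation (quat) = (0.0305, -0.9162, 0.1283, -0.3784)

source (pnp_recover): camera pose = R=[0.8482 -0.1048 0.5192; 0.2176 0.9626 -0.1612; -0.4829 0.2497 0.8393], t=(0.4801, -0.3500, 4.4107)
after S1 (invert_se3): R=[0.8482 0.2176 -0.4829; -0.1048 0.9626 0.2497; 0.5192 -0.1612 0.8393], t=(1.7988, -0.7142, -4.0076)
after S2 (compose_se3): R=[0.3657 -0.5982 0.7130; -0.0865 -0.7846 -0.6139; 0.9267 0.1629 -0.3387], t=(-3.0898, 2.5747, 2.7059)
after S3 (rot_of_se3): [0.3657 -0.5982 0.7130; -0.0865 -0.7846 -0.6139; 0.9267 0.1629 -0.3387]
after S4 (compose_so3): [0.6807 -0.2119 0.7012; -0.2581 -0.9652 -0.0411; 0.6856 -0.1530 -0.7118]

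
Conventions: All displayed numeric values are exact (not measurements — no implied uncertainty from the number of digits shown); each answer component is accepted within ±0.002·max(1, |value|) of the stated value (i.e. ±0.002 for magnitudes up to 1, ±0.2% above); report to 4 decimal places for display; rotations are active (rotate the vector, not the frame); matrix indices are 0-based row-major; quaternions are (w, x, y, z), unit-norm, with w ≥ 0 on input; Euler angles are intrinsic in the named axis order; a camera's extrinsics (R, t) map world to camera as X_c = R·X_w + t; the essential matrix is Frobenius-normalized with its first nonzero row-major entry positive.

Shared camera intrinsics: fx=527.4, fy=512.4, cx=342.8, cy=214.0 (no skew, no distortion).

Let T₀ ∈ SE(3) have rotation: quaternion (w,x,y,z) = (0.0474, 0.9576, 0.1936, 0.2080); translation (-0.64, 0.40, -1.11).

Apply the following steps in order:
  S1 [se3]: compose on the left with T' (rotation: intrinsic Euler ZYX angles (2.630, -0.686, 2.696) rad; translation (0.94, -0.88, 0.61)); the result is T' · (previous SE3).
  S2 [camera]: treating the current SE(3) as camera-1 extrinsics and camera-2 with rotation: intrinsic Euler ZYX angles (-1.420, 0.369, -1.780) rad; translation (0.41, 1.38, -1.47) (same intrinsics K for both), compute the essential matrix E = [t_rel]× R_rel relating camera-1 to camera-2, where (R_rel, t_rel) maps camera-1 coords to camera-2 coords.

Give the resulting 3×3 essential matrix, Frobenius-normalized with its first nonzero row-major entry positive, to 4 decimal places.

matrix = [0.0403 -0.6320 -0.1494; 0.1733 0.1735 -0.6631; -0.0207 0.2653 0.0770]

after S1 (compose_se3): R=[-0.4095 -0.9119 -0.0269; 0.8219 -0.3560 -0.4448; 0.3960 -0.2042 0.8952], t=(1.9628, -1.5889, 1.1130)
after S2 (essential): [0.0403 -0.6320 -0.1494; 0.1733 0.1735 -0.6631; -0.0207 0.2653 0.0770]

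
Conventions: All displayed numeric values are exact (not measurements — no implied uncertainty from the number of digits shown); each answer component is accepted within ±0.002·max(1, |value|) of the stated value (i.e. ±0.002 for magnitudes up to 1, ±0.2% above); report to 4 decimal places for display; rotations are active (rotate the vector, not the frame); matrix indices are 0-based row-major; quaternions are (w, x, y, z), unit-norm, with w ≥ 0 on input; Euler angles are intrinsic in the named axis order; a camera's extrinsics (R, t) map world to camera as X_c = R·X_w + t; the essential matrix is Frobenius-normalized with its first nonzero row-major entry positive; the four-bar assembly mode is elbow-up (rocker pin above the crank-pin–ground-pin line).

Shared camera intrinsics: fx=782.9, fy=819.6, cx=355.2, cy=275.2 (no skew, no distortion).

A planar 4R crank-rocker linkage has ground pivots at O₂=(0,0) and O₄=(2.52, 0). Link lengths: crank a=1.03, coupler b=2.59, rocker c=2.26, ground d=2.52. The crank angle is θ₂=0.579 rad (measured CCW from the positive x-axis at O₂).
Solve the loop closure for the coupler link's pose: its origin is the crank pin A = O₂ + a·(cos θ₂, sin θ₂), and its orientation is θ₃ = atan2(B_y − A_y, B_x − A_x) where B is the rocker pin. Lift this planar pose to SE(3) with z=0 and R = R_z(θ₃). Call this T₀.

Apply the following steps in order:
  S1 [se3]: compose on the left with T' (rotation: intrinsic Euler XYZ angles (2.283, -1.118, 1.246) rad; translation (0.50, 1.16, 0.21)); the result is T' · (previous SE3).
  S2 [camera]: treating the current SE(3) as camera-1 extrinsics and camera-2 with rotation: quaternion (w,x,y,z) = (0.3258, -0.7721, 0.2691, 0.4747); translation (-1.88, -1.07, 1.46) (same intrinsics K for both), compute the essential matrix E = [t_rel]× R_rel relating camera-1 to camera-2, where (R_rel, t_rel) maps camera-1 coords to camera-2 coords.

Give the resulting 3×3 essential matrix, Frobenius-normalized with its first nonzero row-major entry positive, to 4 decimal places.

matrix = [0.2159 0.3823 0.2034; 0.6363 -0.1731 -0.2522; 0.1798 0.4225 0.2376]

source (fourbar_fk): coupler pose = R=[0.7631 -0.6463 0.0000; 0.6463 0.7631 0.0000; 0.0000 0.0000 1.0000], t=(0.8621, 0.5636, 0.0000)
after S1 (compose_se3): R=[-0.1614 -0.4066 -0.8992; -0.3563 0.8737 -0.3311; 0.9203 0.2669 -0.2859], t=(0.3867, 0.6848, 1.1168)
after S2 (essential): [0.2159 0.3823 0.2034; 0.6363 -0.1731 -0.2522; 0.1798 0.4225 0.2376]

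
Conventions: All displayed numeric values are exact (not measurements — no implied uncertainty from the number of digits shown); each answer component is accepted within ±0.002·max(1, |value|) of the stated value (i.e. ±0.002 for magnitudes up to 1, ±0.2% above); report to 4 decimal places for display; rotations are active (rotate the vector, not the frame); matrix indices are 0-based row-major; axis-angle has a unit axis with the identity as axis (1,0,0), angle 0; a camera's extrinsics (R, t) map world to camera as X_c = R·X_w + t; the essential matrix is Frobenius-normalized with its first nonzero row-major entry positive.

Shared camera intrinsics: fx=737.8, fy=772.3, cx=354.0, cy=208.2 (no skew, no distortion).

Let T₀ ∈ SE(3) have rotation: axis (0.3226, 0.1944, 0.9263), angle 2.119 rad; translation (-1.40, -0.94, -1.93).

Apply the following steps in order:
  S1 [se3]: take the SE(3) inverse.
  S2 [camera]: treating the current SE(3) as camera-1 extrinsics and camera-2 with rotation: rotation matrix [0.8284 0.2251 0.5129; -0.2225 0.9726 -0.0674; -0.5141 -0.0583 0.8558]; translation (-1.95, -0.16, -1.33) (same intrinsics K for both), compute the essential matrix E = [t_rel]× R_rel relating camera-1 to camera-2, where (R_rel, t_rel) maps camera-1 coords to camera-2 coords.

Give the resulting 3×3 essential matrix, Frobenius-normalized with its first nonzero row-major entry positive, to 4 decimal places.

after S1 (invert_se3): R=[-0.3627 0.8861 0.2886; -0.6953 -0.4636 0.5493; 0.6205 -0.0014 0.7842], t=(0.8821, -0.3490, 2.3809)
after S2 (essential): [0.2600 -0.1847 -0.0937; 0.2233 0.6606 -0.0728; -0.5718 0.1715 0.2039]

matrix = [0.2600 -0.1847 -0.0937; 0.2233 0.6606 -0.0728; -0.5718 0.1715 0.2039]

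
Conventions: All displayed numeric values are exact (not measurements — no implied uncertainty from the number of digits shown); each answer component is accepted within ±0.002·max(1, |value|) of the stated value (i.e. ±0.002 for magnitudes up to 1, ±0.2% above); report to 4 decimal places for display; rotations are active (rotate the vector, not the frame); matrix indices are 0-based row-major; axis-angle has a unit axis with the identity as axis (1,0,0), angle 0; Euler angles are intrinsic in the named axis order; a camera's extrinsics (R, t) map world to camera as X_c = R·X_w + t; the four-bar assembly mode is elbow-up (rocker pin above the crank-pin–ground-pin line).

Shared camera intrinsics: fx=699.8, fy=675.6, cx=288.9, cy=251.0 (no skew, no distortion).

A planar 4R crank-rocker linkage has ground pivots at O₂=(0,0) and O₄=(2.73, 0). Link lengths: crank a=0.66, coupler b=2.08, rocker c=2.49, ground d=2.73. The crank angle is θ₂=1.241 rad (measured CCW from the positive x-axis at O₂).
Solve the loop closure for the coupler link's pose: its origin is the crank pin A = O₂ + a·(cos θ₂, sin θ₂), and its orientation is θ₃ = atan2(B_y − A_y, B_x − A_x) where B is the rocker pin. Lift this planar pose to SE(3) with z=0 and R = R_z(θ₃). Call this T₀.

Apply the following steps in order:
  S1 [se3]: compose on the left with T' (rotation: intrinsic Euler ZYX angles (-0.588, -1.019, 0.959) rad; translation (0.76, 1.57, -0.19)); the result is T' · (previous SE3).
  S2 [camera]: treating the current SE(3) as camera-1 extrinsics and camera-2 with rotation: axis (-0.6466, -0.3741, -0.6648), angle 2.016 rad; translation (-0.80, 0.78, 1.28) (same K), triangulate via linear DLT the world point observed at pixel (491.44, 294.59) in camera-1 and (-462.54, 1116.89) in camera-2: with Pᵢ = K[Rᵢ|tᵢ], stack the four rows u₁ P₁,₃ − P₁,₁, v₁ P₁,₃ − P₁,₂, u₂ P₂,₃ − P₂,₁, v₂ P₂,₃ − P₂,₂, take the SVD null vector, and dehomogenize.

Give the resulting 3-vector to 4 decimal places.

source (fourbar_fk): coupler pose = R=[0.6514 -0.7587 0.0000; 0.7587 0.6514 0.0000; 0.0000 0.0000 1.0000], t=(0.2137, 0.6244, 0.0000)
after S1 (compose_se3): R=[0.0858 -0.5013 -0.8610; 0.4666 0.7838 -0.4098; 0.8803 -0.3666 0.3011], t=(0.6900, 2.0477, 0.2600)
after S2 (triangulate): (-0.0162, -1.7689, 1.3884)

result = (-0.0162, -1.7689, 1.3884)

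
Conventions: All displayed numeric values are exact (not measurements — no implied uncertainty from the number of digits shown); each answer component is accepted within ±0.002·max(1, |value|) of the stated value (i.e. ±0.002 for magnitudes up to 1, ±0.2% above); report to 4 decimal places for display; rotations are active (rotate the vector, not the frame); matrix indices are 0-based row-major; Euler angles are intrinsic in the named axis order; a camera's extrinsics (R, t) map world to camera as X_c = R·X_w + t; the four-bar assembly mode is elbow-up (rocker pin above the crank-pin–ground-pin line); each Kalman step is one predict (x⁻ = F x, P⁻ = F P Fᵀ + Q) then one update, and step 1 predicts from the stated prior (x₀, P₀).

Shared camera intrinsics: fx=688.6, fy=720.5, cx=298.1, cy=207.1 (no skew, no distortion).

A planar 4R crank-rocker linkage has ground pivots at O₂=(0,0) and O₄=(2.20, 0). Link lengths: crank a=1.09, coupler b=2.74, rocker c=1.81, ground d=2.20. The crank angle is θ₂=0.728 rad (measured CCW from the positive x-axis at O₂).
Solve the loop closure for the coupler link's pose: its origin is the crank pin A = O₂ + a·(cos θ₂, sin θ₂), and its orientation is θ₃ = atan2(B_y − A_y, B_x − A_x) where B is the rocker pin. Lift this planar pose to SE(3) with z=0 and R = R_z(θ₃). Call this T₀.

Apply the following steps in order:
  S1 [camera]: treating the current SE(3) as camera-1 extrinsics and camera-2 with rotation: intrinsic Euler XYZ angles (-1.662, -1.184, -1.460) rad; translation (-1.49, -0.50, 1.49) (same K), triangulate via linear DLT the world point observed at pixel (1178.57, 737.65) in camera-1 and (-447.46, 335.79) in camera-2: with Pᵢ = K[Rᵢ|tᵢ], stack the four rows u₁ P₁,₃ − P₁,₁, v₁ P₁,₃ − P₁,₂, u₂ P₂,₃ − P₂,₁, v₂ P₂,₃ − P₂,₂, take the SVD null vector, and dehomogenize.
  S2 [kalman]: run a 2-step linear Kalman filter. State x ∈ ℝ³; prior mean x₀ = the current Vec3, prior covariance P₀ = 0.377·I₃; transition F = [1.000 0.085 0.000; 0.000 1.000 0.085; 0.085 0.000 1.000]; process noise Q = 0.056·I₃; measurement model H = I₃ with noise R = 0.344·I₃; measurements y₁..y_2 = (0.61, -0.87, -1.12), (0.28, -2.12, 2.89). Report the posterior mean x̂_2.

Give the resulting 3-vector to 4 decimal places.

source (fourbar_fk): coupler pose = R=[0.9809 -0.1944 0.0000; 0.1944 0.9809 0.0000; 0.0000 0.0000 1.0000], t=(0.8137, 0.7253, 0.0000)
after S1 (triangulate): (1.1983, 0.1714, 1.5296)
after S2 (kf_track): (0.5889, -1.0752, 1.2431)

result = (0.5889, -1.0752, 1.2431)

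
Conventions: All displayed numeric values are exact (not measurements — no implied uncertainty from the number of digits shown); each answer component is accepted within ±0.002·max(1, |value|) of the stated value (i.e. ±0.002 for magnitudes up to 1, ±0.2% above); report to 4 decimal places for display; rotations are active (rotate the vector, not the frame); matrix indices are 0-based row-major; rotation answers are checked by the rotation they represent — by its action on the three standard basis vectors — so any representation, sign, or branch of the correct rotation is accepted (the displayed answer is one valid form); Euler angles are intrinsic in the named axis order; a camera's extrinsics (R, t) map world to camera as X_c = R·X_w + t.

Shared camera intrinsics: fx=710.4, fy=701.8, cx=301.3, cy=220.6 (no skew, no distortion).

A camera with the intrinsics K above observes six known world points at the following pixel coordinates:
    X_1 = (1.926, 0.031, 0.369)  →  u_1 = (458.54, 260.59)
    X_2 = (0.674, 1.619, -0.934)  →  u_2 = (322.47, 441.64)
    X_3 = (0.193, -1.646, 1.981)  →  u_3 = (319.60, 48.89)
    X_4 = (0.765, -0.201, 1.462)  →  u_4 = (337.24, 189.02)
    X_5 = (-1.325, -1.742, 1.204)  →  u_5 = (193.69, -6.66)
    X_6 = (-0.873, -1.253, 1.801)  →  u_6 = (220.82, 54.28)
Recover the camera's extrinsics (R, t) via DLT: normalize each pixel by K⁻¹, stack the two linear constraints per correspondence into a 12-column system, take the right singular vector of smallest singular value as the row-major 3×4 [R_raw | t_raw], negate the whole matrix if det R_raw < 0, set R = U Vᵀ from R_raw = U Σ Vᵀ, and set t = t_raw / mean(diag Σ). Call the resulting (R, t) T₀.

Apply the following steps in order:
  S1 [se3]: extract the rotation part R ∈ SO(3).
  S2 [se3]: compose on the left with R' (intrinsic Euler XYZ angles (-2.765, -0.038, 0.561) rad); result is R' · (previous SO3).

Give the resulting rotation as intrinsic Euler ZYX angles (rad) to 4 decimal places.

rotation (euler_zyx) = (-0.7181, 0.5210, -2.6874)

source (pnp_recover): camera pose = R=[0.9405 -0.2961 -0.1666; 0.2519 0.9368 -0.2429; 0.2280 0.1865 0.9556], t=(-0.1300, -0.0099, 6.4799)
after S1 (rot_of_se3): [0.9405 -0.2961 -0.1666; 0.2519 0.9368 -0.2429; 0.2280 0.1865 0.9556]
after S2 (compose_so3): [0.6532 -0.7557 -0.0481; -0.5706 -0.5330 0.6247; -0.4977 -0.3806 -0.7794]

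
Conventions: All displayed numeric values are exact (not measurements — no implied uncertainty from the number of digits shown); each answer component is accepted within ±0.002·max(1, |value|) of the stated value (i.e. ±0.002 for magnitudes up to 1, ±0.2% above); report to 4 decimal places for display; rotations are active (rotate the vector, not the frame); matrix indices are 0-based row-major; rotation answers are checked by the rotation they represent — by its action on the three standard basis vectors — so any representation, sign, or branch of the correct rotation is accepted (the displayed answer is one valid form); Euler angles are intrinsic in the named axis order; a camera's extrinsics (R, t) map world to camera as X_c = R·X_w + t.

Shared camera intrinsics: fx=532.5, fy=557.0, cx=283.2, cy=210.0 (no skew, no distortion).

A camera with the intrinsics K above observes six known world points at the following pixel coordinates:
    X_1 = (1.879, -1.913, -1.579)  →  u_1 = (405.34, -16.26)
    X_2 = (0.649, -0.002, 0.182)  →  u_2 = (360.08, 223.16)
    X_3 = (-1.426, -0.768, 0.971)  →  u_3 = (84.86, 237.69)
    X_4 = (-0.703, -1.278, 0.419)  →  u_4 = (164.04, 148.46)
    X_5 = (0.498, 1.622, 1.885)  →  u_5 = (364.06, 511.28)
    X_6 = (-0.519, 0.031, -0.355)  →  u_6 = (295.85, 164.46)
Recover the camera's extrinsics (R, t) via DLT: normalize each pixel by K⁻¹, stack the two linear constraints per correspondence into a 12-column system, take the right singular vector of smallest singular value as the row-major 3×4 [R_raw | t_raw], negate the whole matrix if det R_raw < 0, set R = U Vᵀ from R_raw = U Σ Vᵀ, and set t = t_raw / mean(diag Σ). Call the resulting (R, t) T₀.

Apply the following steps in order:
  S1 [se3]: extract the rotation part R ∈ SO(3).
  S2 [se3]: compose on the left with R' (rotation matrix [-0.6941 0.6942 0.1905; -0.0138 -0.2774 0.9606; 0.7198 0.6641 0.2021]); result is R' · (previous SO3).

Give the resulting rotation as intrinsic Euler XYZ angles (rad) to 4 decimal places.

rotation (euler_xyz) = (-0.6394, 1.1936, 3.0362)

source (pnp_recover): camera pose = R=[0.7343 0.5207 -0.4356; 0.0203 0.6245 0.7808; 0.6785 -0.5822 0.4480], t=(0.3001, -0.0401, 4.3016)
after S1 (rot_of_se3): [0.7343 0.5207 -0.4356; 0.0203 0.6245 0.7808; 0.6785 -0.5822 0.4480]
after S2 (compose_so3): [-0.3663 -0.0387 0.9297; 0.6361 -0.7397 0.2198; 0.6792 0.6718 0.2956]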